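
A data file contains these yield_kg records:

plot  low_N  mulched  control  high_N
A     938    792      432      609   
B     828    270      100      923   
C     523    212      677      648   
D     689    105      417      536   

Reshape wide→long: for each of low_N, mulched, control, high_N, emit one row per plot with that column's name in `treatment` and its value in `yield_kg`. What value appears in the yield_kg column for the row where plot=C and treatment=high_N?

Unpivoting turns each (plot, wide-column) pair into one long row.
The wide cell at row C, column high_N holds 648, so the long row (C, high_N) has yield_kg=648.

648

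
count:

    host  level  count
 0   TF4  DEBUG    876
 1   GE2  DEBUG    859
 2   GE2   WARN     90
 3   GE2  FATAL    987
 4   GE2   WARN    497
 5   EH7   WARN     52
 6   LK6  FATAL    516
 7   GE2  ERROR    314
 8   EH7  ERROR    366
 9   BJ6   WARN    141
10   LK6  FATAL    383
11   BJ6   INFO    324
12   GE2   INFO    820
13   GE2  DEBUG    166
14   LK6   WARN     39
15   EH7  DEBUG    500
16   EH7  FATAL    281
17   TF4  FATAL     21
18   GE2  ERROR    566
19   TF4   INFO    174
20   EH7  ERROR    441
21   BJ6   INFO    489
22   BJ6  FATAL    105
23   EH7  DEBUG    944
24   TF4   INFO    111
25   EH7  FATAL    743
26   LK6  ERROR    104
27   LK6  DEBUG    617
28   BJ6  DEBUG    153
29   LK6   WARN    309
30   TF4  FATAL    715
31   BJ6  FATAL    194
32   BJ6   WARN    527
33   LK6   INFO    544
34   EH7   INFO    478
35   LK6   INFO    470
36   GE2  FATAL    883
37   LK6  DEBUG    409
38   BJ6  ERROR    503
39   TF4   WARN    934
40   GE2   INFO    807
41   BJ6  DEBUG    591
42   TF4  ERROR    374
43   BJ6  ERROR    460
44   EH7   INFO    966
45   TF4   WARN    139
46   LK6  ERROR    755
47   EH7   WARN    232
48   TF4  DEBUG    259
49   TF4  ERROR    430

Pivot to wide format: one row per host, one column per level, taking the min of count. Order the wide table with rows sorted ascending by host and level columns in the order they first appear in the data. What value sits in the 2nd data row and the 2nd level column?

With rows sorted ascending by host, row 2 is host=EH7. level columns in first-appearance order: DEBUG, WARN, FATAL, ERROR, INFO; column 2 is WARN.
Long rows with host=EH7, level=WARN: min(52, 232) = 52.

52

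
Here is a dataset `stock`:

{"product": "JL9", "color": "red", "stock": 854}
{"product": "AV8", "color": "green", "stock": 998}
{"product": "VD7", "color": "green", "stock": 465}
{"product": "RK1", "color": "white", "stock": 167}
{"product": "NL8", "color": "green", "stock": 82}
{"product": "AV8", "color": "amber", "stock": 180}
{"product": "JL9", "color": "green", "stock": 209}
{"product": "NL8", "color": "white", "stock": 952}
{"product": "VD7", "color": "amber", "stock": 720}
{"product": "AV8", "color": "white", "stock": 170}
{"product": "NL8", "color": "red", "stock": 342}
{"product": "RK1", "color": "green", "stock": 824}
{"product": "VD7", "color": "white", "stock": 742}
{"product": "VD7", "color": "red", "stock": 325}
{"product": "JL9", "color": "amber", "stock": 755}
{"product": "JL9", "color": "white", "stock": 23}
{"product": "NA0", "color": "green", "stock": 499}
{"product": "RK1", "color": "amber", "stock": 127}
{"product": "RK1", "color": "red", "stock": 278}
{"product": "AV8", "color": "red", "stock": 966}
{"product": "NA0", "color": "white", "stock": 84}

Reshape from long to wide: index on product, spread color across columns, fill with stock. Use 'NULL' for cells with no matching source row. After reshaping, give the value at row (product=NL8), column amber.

No long-format row has product=NL8 and color=amber, so the cell is NULL.

NULL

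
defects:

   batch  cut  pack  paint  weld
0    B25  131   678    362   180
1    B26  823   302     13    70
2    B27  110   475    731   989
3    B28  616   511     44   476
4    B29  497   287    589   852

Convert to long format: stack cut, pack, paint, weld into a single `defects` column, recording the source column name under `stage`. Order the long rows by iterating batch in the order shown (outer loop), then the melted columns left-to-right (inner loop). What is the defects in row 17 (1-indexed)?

497

20 rows total (5 × 4). Row 17: index ⌊(17-1)/4⌋ = 4 into batch → B29; (17-1) mod 4 = 0 into the melted columns → cut.
So row 17 is (B29, cut, 497); defects = 497.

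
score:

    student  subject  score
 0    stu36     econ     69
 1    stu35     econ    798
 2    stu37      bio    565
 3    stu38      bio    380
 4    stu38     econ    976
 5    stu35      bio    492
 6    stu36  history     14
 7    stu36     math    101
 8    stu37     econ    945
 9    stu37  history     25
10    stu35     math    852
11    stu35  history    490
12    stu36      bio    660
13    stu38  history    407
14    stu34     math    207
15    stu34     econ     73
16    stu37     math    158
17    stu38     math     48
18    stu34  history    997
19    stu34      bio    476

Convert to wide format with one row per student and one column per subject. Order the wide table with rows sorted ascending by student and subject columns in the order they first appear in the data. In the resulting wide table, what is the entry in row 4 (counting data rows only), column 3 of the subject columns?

25

With rows sorted ascending by student, row 4 is student=stu37. subject columns in first-appearance order: econ, bio, history, math; column 3 is history.
Long rows with student=stu37, subject=history: score = 25.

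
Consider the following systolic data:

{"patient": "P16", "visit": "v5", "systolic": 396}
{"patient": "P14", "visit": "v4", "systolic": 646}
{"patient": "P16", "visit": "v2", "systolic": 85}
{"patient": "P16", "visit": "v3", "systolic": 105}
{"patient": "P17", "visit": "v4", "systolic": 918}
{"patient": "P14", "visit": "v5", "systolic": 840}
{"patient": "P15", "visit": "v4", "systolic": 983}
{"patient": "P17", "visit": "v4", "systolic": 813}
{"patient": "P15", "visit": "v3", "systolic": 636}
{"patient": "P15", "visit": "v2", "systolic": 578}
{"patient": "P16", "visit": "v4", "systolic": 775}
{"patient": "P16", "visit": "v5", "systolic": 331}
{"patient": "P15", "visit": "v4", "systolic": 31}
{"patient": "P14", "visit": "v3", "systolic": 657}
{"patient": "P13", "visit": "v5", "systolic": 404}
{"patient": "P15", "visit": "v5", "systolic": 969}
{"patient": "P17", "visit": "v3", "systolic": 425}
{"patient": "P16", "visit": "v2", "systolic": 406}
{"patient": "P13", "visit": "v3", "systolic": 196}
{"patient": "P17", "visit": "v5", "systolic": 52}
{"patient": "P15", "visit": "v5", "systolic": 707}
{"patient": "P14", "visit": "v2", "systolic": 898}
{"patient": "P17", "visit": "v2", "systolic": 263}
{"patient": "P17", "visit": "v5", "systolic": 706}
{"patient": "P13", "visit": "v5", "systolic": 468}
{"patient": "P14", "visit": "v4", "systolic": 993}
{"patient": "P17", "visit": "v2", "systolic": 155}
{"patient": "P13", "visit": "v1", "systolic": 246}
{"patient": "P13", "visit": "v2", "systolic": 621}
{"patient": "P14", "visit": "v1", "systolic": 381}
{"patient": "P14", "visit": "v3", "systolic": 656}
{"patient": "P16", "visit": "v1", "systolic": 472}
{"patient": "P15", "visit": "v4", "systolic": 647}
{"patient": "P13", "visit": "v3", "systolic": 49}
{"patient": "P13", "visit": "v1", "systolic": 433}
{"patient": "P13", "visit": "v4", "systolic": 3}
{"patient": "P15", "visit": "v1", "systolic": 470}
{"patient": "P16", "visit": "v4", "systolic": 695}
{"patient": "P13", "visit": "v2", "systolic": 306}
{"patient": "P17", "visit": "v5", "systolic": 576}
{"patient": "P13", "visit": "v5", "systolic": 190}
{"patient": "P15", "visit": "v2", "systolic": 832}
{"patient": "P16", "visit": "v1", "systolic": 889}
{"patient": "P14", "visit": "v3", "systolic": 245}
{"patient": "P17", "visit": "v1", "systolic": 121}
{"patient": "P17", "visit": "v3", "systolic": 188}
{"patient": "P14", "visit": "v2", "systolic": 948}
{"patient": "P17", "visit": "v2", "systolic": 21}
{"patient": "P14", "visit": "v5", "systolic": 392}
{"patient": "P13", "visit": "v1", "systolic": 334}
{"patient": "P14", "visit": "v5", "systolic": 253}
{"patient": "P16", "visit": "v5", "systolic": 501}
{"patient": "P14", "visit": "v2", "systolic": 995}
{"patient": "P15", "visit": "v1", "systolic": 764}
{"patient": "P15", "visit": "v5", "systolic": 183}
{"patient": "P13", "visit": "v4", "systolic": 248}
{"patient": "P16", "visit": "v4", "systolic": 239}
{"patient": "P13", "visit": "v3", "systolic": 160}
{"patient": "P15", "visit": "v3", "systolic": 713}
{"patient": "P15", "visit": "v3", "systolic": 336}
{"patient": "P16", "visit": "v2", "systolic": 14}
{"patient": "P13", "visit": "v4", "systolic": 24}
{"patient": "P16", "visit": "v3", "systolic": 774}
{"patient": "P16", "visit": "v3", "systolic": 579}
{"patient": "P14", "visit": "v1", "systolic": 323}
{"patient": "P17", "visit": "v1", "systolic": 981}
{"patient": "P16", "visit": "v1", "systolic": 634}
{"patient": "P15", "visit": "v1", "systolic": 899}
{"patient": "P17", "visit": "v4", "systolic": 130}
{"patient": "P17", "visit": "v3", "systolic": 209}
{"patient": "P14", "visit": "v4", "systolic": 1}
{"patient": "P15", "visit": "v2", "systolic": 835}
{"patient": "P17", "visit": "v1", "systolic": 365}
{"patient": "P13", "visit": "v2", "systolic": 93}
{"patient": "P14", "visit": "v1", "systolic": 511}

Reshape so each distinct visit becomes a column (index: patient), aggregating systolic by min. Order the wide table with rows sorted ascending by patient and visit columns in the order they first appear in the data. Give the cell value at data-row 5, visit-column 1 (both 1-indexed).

52

With rows sorted ascending by patient, row 5 is patient=P17. visit columns in first-appearance order: v5, v4, v2, v3, v1; column 1 is v5.
Long rows with patient=P17, visit=v5: min(52, 706, 576) = 52.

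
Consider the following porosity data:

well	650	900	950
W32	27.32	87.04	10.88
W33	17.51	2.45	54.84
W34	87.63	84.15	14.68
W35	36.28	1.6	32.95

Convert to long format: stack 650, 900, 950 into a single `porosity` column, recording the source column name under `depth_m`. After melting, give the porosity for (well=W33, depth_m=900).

Unpivoting turns each (well, wide-column) pair into one long row.
The wide cell at row W33, column 900 holds 2.45, so the long row (W33, 900) has porosity=2.45.

2.45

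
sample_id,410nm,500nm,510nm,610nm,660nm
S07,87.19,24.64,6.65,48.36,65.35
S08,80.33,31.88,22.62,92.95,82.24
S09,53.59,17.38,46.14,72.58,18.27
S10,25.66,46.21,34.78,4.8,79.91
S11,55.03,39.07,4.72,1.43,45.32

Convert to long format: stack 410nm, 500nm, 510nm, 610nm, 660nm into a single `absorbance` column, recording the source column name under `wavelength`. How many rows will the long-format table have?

25

5 sample_id values × 5 melted columns = 25 rows.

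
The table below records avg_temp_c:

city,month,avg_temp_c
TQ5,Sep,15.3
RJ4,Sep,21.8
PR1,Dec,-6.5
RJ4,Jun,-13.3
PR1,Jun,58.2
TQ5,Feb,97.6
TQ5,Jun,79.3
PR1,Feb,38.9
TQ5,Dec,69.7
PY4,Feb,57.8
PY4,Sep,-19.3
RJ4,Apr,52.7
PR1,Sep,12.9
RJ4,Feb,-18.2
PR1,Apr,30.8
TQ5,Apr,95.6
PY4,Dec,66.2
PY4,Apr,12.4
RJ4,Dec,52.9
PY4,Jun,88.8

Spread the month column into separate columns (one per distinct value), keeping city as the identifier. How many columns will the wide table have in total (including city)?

1 column for city plus 5 distinct month values → 6 columns.

6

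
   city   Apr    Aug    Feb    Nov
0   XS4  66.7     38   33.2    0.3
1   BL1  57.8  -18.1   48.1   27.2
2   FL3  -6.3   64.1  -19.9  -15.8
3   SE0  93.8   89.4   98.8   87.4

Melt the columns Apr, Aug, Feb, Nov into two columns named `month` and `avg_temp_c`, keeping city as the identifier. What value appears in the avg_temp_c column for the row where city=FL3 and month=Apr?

-6.3

Unpivoting turns each (city, wide-column) pair into one long row.
The wide cell at row FL3, column Apr holds -6.3, so the long row (FL3, Apr) has avg_temp_c=-6.3.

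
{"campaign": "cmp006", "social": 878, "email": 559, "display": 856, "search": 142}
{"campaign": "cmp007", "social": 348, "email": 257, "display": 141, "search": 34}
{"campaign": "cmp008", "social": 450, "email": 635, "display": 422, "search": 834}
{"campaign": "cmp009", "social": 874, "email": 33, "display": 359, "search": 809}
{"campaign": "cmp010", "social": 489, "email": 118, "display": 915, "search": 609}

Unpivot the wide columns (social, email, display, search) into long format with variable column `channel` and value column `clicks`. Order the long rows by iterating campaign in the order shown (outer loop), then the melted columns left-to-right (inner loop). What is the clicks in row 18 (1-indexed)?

118

20 rows total (5 × 4). Row 18: index ⌊(18-1)/4⌋ = 4 into campaign → cmp010; (18-1) mod 4 = 1 into the melted columns → email.
So row 18 is (cmp010, email, 118); clicks = 118.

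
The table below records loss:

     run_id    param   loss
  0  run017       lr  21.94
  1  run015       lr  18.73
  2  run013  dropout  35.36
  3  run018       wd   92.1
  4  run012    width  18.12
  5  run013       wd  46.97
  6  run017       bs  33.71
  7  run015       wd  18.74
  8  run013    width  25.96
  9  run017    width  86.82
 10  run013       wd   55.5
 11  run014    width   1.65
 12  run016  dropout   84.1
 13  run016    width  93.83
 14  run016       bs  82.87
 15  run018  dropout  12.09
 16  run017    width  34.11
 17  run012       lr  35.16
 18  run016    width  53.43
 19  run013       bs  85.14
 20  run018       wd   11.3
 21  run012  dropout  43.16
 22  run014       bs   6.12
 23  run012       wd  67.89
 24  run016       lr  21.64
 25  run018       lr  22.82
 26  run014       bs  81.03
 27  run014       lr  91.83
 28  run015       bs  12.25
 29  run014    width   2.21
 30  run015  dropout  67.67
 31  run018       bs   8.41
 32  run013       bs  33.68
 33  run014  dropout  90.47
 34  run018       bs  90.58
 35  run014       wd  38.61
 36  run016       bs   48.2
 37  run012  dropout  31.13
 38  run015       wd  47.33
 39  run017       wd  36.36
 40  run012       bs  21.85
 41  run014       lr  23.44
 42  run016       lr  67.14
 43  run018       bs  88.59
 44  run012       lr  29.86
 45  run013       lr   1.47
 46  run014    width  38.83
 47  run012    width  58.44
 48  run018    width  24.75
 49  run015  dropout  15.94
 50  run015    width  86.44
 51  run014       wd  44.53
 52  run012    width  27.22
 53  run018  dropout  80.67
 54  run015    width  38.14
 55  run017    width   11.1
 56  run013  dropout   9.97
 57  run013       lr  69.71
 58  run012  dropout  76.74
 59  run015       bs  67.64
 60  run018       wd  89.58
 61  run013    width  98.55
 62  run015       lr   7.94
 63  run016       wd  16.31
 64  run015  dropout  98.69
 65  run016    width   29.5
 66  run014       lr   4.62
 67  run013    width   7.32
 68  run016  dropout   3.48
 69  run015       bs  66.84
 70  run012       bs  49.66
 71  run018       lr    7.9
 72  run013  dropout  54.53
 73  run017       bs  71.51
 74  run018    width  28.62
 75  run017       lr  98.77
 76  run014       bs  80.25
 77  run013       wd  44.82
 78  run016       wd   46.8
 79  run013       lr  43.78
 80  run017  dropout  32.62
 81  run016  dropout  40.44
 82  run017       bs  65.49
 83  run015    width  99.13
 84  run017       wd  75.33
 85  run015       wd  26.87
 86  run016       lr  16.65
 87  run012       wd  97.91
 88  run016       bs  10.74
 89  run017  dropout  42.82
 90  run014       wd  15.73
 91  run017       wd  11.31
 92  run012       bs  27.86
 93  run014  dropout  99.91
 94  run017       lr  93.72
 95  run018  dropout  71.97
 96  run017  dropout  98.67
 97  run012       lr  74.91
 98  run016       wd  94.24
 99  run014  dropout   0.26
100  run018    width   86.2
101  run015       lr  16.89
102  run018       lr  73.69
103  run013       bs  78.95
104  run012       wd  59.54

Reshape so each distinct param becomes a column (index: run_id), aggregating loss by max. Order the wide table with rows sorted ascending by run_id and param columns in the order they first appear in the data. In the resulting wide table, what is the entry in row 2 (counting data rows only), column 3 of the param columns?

55.5

With rows sorted ascending by run_id, row 2 is run_id=run013. param columns in first-appearance order: lr, dropout, wd, width, bs; column 3 is wd.
Long rows with run_id=run013, param=wd: max(46.97, 55.5, 44.82) = 55.5.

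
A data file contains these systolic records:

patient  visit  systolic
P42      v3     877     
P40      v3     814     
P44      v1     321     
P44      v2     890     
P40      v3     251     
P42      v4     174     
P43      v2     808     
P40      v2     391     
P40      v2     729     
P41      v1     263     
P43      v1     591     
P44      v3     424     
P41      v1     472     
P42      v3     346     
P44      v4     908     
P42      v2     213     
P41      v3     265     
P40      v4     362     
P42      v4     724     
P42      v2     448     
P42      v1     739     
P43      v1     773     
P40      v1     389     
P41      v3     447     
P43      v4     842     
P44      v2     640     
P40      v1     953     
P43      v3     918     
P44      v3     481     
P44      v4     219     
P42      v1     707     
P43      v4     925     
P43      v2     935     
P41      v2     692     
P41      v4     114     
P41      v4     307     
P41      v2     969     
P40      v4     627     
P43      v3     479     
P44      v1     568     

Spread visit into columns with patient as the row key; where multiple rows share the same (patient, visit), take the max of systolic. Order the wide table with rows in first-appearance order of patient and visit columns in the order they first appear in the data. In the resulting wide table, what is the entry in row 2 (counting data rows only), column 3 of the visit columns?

With rows in first-appearance order of patient, row 2 is patient=P40. visit columns in first-appearance order: v3, v1, v2, v4; column 3 is v2.
Long rows with patient=P40, visit=v2: max(391, 729) = 729.

729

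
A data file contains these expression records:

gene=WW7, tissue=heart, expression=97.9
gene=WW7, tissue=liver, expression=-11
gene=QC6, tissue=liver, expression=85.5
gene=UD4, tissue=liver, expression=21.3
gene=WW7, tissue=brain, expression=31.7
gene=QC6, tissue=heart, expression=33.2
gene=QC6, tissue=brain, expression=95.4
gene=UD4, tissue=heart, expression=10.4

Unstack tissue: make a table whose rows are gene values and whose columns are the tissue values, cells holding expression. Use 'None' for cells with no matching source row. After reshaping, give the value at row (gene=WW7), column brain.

31.7

The long row with gene=WW7, tissue=brain has expression=31.7.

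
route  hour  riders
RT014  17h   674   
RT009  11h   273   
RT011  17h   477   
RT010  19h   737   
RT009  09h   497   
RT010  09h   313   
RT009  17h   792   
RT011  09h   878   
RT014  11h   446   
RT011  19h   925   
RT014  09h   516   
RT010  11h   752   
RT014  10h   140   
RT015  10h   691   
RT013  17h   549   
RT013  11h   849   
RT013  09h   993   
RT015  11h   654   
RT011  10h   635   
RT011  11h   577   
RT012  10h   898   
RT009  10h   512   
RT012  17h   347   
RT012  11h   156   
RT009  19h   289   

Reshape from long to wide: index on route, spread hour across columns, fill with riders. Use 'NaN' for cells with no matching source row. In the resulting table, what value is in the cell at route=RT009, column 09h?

497

The long row with route=RT009, hour=09h has riders=497.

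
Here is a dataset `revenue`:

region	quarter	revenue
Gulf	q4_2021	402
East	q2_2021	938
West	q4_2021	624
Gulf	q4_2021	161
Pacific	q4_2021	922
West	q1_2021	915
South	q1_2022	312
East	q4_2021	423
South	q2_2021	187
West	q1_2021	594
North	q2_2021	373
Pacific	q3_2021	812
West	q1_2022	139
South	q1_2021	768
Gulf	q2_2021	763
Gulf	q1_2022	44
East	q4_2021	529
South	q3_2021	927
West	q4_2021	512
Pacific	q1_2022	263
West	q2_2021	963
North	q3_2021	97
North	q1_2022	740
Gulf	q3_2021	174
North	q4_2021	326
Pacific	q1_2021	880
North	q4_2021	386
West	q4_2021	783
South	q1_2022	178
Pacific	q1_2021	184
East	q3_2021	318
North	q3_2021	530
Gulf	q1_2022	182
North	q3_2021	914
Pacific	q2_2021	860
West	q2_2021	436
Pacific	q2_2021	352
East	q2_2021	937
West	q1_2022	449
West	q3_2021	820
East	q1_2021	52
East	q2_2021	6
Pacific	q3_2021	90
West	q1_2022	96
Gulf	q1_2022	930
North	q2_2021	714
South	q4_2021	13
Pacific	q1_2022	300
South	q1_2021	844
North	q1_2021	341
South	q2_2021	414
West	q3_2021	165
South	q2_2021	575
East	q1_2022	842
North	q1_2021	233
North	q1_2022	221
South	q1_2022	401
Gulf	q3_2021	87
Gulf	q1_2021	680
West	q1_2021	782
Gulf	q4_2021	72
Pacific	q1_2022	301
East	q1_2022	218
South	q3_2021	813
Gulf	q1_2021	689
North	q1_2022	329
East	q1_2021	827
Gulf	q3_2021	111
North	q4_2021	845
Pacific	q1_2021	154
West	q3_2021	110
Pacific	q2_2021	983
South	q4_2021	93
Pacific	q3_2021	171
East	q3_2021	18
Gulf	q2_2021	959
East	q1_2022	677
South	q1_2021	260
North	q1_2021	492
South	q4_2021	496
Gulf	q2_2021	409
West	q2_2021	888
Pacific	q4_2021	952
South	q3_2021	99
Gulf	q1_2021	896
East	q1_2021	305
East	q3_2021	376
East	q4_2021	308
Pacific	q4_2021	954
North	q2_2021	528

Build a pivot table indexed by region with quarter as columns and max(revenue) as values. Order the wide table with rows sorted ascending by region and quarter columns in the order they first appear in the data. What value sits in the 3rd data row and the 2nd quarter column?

714

With rows sorted ascending by region, row 3 is region=North. quarter columns in first-appearance order: q4_2021, q2_2021, q1_2021, q1_2022, q3_2021; column 2 is q2_2021.
Long rows with region=North, quarter=q2_2021: max(373, 714, 528) = 714.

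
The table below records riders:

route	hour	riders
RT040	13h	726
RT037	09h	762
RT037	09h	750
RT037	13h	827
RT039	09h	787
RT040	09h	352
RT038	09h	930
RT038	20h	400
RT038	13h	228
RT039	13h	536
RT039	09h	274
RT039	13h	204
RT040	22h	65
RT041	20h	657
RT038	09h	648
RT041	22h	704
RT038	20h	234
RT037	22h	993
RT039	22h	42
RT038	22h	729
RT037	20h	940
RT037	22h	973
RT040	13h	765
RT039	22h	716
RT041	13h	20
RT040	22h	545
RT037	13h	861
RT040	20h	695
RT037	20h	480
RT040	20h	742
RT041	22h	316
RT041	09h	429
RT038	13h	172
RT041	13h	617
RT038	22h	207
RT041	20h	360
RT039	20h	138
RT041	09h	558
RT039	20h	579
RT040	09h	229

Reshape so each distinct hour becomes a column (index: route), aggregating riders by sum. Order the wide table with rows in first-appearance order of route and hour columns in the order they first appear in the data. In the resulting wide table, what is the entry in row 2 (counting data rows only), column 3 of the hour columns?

1420

With rows in first-appearance order of route, row 2 is route=RT037. hour columns in first-appearance order: 13h, 09h, 20h, 22h; column 3 is 20h.
Long rows with route=RT037, hour=20h: 940 + 480 = 1420.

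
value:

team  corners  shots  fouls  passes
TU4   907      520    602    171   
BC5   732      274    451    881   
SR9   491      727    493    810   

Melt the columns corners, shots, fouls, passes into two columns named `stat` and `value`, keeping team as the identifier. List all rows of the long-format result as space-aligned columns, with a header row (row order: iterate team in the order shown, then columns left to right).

Each (team, column) pair becomes one row: 3 × 4 = 12 rows.
For example, (TU4, corners) → value=907.

team  stat     value
TU4   corners  907  
TU4   shots    520  
TU4   fouls    602  
TU4   passes   171  
BC5   corners  732  
BC5   shots    274  
BC5   fouls    451  
BC5   passes   881  
SR9   corners  491  
SR9   shots    727  
SR9   fouls    493  
SR9   passes   810  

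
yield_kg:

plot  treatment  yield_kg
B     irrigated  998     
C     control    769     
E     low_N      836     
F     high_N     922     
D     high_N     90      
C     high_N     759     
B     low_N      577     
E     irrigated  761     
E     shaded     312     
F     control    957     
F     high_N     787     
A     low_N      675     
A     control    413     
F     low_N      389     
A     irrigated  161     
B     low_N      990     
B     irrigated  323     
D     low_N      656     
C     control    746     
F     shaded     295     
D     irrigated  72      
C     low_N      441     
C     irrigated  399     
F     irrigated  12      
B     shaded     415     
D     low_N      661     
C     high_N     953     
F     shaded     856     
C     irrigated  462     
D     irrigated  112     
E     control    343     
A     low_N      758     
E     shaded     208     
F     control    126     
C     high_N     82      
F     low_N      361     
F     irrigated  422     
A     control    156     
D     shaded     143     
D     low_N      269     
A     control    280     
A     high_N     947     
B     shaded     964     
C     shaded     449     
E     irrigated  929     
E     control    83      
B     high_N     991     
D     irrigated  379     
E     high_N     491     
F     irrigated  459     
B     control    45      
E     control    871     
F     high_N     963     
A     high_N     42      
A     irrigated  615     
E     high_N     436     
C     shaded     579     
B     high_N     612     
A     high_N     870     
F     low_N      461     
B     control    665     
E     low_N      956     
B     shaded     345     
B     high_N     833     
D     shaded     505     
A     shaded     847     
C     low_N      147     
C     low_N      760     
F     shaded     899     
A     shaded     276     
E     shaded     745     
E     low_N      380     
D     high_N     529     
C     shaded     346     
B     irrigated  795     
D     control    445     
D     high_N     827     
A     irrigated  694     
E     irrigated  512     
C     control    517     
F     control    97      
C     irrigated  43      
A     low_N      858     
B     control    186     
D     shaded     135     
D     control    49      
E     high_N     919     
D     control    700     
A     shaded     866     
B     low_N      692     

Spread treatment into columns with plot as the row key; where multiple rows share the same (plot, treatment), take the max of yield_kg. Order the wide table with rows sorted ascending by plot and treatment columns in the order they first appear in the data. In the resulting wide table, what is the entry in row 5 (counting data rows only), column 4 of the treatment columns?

With rows sorted ascending by plot, row 5 is plot=E. treatment columns in first-appearance order: irrigated, control, low_N, high_N, shaded; column 4 is high_N.
Long rows with plot=E, treatment=high_N: max(491, 436, 919) = 919.

919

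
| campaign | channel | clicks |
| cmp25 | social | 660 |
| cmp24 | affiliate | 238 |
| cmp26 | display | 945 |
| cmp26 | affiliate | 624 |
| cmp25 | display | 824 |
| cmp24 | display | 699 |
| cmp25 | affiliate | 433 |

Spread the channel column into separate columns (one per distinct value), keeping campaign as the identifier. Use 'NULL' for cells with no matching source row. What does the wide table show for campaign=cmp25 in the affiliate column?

433

The long row with campaign=cmp25, channel=affiliate has clicks=433.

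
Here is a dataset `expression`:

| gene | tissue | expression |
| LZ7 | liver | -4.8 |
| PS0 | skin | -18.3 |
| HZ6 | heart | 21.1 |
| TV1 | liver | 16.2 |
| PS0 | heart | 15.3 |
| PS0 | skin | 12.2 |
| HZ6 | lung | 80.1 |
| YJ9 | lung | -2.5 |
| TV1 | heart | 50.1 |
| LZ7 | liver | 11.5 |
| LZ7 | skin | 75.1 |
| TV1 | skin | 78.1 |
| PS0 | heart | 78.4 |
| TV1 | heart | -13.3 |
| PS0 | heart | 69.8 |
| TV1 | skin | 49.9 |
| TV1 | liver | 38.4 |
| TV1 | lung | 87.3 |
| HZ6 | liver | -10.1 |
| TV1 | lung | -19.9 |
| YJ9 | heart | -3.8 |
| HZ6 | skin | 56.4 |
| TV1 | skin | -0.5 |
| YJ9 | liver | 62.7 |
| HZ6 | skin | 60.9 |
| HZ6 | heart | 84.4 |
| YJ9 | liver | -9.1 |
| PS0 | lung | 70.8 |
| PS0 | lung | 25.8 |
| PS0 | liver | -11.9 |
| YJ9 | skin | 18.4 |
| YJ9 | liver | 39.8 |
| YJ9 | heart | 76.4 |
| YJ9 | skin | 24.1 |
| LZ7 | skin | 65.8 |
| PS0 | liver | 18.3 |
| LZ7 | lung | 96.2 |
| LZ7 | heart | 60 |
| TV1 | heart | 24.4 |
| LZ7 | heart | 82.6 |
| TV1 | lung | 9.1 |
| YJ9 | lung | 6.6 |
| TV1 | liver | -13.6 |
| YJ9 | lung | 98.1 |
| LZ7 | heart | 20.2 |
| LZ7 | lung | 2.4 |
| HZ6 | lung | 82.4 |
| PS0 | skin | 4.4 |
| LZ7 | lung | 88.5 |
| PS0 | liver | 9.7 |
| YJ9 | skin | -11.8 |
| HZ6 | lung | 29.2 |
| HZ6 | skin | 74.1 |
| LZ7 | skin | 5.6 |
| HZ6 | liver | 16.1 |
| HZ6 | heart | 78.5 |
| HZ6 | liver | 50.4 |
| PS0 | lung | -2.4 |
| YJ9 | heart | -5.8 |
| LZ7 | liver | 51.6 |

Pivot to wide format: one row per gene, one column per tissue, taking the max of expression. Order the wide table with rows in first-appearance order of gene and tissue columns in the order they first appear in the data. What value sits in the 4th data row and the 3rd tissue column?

With rows in first-appearance order of gene, row 4 is gene=TV1. tissue columns in first-appearance order: liver, skin, heart, lung; column 3 is heart.
Long rows with gene=TV1, tissue=heart: max(50.1, -13.3, 24.4) = 50.1.

50.1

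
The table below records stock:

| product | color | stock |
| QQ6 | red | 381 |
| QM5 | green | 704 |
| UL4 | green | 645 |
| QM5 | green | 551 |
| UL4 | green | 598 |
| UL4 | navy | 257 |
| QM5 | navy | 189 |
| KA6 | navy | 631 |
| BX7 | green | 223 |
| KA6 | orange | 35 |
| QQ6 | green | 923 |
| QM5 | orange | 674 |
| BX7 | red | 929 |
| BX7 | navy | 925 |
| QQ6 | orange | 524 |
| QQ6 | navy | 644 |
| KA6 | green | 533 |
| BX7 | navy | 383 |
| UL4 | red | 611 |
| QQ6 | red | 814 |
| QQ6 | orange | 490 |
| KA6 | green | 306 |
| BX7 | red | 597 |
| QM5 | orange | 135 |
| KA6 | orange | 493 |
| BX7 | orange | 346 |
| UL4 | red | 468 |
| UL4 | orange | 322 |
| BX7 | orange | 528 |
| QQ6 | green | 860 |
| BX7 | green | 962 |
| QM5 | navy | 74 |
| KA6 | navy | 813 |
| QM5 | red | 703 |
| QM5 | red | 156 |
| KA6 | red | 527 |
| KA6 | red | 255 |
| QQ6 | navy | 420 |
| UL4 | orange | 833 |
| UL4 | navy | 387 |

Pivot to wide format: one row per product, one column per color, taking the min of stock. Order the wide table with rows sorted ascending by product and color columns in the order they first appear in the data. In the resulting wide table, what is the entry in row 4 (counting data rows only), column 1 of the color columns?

381

With rows sorted ascending by product, row 4 is product=QQ6. color columns in first-appearance order: red, green, navy, orange; column 1 is red.
Long rows with product=QQ6, color=red: min(381, 814) = 381.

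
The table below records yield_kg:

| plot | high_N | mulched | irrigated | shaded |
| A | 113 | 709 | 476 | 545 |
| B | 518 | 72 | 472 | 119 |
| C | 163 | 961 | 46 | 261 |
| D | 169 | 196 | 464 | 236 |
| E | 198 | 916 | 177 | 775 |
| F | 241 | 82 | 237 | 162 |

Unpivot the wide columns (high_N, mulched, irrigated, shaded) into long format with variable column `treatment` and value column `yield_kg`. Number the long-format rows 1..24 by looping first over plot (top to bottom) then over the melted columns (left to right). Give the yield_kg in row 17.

24 rows total (6 × 4). Row 17: index ⌊(17-1)/4⌋ = 4 into plot → E; (17-1) mod 4 = 0 into the melted columns → high_N.
So row 17 is (E, high_N, 198); yield_kg = 198.

198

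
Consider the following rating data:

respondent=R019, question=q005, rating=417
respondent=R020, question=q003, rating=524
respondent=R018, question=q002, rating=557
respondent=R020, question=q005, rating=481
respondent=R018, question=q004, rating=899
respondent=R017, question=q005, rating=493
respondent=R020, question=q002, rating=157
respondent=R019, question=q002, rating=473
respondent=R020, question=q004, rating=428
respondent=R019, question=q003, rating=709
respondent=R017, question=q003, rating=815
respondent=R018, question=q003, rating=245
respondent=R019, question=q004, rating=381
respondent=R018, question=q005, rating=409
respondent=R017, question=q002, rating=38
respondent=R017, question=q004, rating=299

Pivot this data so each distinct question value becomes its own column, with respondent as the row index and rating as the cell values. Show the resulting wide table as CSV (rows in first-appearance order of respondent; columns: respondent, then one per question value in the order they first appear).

Columns: respondent plus the 4 distinct question values (q005, q003, q002, q004).
For example, row R019 column q005 takes rating=417 from the long row (R019, q005).

respondent,q005,q003,q002,q004
R019,417,709,473,381
R020,481,524,157,428
R018,409,245,557,899
R017,493,815,38,299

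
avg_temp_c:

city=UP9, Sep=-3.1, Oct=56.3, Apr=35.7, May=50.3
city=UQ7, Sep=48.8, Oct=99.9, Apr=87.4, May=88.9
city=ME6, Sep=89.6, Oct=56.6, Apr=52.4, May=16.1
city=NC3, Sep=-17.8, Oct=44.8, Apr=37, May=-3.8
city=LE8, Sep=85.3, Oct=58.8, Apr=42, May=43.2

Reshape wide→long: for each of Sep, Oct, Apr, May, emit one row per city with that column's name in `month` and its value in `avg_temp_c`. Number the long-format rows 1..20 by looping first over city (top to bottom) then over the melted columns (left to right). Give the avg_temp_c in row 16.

20 rows total (5 × 4). Row 16: index ⌊(16-1)/4⌋ = 3 into city → NC3; (16-1) mod 4 = 3 into the melted columns → May.
So row 16 is (NC3, May, -3.8); avg_temp_c = -3.8.

-3.8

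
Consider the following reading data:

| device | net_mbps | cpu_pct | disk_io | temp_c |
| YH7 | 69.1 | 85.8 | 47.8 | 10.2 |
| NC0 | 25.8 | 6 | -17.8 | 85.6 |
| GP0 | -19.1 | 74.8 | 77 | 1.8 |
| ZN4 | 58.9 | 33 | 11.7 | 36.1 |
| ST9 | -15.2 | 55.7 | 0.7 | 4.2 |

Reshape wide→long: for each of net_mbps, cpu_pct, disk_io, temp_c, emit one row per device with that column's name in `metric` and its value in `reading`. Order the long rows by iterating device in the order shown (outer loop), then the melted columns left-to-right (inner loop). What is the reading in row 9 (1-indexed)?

20 rows total (5 × 4). Row 9: index ⌊(9-1)/4⌋ = 2 into device → GP0; (9-1) mod 4 = 0 into the melted columns → net_mbps.
So row 9 is (GP0, net_mbps, -19.1); reading = -19.1.

-19.1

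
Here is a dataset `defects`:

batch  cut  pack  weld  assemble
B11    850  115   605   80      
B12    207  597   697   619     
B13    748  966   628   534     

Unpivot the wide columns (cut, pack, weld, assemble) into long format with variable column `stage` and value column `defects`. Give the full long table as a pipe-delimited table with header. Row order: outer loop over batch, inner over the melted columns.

| batch | stage | defects |
| B11 | cut | 850 |
| B11 | pack | 115 |
| B11 | weld | 605 |
| B11 | assemble | 80 |
| B12 | cut | 207 |
| B12 | pack | 597 |
| B12 | weld | 697 |
| B12 | assemble | 619 |
| B13 | cut | 748 |
| B13 | pack | 966 |
| B13 | weld | 628 |
| B13 | assemble | 534 |

Each (batch, column) pair becomes one row: 3 × 4 = 12 rows.
For example, (B11, cut) → defects=850.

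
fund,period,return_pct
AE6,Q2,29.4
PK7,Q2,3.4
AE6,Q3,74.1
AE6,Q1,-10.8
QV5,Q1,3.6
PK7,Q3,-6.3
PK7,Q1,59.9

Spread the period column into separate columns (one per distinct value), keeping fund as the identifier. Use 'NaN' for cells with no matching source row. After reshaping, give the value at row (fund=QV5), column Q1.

3.6

The long row with fund=QV5, period=Q1 has return_pct=3.6.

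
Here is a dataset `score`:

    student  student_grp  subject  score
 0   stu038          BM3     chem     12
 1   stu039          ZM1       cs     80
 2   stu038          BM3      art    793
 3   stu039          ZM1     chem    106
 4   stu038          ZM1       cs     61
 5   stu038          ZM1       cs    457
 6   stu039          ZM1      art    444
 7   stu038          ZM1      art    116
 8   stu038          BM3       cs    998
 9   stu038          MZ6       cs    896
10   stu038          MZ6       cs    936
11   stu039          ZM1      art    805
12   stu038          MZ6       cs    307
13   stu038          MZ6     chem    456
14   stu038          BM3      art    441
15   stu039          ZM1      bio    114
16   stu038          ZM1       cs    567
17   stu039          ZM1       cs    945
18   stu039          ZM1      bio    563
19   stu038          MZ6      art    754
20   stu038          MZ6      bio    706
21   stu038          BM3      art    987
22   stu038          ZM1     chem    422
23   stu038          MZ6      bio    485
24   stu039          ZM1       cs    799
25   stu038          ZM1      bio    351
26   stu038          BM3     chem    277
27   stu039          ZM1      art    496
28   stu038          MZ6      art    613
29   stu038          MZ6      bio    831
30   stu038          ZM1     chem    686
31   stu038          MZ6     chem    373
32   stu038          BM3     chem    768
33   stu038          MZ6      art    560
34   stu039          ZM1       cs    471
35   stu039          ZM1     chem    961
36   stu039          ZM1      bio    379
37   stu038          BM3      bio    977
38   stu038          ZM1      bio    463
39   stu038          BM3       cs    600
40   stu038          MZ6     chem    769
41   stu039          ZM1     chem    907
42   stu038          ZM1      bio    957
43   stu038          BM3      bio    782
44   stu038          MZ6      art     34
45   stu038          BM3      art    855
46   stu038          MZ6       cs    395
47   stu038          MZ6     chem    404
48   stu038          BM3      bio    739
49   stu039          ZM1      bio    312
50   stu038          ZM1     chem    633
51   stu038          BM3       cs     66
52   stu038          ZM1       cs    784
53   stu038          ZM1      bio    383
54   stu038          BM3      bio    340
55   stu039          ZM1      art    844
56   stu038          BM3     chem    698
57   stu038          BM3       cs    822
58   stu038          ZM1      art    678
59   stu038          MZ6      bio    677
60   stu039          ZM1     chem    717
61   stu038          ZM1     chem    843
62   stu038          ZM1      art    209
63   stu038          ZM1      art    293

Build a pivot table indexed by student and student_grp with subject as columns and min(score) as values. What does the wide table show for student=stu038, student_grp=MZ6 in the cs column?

Rows with student=stu038, student_grp=MZ6 and subject=cs: score values are 896, 936, 307, 395.
min(896, 936, 307, 395) = 307.

307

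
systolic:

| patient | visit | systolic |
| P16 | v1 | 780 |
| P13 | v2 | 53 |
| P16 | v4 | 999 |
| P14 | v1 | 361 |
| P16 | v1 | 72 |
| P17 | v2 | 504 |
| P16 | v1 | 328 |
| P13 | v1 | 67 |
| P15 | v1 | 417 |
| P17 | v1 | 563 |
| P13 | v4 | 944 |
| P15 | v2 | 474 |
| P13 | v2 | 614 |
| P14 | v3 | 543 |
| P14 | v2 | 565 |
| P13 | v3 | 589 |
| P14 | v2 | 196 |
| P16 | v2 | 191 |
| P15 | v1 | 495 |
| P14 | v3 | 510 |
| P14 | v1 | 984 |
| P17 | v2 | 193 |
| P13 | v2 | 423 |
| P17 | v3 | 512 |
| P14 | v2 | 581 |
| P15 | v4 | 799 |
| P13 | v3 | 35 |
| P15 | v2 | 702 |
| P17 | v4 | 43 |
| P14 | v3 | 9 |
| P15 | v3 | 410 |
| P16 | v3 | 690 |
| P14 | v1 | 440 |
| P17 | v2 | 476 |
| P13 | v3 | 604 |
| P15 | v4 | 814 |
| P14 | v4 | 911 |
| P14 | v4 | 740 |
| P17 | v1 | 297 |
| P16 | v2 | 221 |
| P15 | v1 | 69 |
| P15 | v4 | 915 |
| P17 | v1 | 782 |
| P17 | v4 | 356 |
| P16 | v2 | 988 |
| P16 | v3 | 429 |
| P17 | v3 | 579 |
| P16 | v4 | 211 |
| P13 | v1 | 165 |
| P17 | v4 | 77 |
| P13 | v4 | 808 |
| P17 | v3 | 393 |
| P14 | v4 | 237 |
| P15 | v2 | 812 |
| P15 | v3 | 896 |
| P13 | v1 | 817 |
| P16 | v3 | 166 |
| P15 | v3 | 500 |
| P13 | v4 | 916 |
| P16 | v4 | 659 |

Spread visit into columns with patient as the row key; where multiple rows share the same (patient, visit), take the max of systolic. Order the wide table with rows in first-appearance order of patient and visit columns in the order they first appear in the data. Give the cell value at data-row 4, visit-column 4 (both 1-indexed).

With rows in first-appearance order of patient, row 4 is patient=P17. visit columns in first-appearance order: v1, v2, v4, v3; column 4 is v3.
Long rows with patient=P17, visit=v3: max(512, 579, 393) = 579.

579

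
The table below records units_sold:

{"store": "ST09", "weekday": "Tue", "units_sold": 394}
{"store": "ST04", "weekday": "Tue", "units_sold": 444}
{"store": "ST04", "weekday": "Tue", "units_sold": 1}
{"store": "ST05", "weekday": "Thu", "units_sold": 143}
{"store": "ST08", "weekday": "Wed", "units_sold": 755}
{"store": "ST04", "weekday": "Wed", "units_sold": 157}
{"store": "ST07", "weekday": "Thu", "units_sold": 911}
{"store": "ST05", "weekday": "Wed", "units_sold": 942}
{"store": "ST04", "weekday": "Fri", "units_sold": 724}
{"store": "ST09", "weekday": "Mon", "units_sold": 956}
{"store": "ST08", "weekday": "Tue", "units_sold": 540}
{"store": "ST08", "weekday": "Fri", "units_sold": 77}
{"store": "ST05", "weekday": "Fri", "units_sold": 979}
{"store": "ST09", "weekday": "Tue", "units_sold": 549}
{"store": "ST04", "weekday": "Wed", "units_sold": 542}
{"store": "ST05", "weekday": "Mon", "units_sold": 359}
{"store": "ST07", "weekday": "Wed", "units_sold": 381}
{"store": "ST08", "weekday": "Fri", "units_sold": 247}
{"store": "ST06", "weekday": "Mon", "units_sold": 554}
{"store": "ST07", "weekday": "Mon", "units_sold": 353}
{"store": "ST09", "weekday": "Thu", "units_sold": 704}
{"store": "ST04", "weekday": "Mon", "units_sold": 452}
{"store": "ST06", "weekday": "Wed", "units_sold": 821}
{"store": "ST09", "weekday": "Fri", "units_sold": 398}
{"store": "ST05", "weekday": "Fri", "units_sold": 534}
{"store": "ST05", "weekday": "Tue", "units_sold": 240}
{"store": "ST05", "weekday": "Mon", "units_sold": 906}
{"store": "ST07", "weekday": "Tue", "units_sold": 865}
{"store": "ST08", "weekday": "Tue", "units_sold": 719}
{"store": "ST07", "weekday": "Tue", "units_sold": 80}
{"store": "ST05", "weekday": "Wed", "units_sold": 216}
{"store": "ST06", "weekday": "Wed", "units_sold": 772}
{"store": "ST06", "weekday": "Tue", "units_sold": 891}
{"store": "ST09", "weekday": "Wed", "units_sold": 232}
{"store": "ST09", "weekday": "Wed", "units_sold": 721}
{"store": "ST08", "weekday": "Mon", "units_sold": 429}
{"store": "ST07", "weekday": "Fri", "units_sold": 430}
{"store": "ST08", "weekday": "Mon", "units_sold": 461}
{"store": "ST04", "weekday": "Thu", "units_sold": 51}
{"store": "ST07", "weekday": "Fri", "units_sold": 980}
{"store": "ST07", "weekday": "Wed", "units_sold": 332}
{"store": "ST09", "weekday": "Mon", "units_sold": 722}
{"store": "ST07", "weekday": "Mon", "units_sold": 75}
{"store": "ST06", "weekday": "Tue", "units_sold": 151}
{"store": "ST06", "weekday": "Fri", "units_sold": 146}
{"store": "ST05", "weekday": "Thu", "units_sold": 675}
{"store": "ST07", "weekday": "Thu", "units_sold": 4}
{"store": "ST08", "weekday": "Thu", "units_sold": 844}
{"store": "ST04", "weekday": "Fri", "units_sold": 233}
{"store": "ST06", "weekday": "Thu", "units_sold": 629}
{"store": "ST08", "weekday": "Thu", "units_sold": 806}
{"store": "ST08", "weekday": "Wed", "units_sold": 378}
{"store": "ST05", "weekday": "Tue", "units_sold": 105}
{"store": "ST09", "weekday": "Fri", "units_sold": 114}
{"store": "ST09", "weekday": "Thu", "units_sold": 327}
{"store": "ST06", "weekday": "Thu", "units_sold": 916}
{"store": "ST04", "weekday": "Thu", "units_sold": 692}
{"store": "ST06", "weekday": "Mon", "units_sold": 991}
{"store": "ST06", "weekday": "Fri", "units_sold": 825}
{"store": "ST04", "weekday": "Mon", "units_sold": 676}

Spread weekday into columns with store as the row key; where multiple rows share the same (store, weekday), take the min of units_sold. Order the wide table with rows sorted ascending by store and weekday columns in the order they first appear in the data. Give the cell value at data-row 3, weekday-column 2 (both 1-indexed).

With rows sorted ascending by store, row 3 is store=ST06. weekday columns in first-appearance order: Tue, Thu, Wed, Fri, Mon; column 2 is Thu.
Long rows with store=ST06, weekday=Thu: min(629, 916) = 629.

629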